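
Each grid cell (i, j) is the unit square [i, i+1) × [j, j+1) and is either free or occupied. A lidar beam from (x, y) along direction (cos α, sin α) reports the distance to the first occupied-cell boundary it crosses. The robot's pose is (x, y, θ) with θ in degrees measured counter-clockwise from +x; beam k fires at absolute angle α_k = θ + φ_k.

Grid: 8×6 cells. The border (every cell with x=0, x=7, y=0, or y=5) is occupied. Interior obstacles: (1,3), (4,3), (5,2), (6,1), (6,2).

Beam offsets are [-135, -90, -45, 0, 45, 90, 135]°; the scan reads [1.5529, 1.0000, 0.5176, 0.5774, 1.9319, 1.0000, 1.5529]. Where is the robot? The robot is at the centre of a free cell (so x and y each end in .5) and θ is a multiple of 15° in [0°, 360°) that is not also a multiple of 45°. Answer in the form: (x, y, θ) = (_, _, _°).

(x, y, θ) = (5.5, 4.5, 120°)

Candidates: 19 free-cell centres × 16 headings = 304 poses. Raycast each; keep the one whose scan matches to 4 dp.
  (6.5, 3.5, 300°): beam 5 = 0.5176 ≠ 1.9319 ✗
  (1.5, 4.5, 30°): beam 1 = 0.5176 ≠ 1.5529 ✗
  (1.5, 4.5, 345°): beam 1 = 0.5774 ≠ 1.5529 ✗
  (3.5, 4.5, 345°): beam 1 = 1.7321 ≠ 1.5529 ✗
  (5.5, 4.5, 30°): beam 2 = 1.7321 ≠ 1.0000 ✗
  …
  (5.5, 4.5, 120°): r_1=1.5529, r_2=1.0000, r_3=0.5176, r_4=0.5774, r_5=1.9319, r_6=1.0000, r_7=1.5529 — all match ✓
Unique over the lattice → pose = (5.5, 4.5, 120°).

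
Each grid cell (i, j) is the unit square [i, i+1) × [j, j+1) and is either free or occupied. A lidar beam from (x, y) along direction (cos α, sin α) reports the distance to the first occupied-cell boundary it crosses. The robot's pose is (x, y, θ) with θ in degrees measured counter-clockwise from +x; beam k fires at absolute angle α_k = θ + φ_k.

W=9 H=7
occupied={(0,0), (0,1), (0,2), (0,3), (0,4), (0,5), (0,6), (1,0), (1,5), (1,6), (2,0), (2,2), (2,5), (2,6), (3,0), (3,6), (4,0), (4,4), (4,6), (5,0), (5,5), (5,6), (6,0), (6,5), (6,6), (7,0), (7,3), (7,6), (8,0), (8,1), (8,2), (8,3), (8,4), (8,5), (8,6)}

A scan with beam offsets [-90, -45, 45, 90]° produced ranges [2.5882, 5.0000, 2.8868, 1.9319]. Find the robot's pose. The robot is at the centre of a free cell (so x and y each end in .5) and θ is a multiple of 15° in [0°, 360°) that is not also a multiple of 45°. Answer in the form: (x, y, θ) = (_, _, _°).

Enumerate (i+0.5, j+0.5, θ) over the 28 free cells and 16 admissible headings. For each, cast all 4 beams and compare to the given ranges.
  (5.5, 4.5, 105°): beam 2 = 0.5774 ≠ 5.0000 ✗
  (3.5, 4.5, 165°): beam 1 = 1.5529 ≠ 2.5882 ✗
  (6.5, 3.5, 15°): beam 2 = 0.5774 ≠ 5.0000 ✗
  (3.5, 3.5, 285°): beam 2 = 1.0000 ≠ 5.0000 ✗
  …
  (5.5, 1.5, 105°): r_1=2.5882, r_2=5.0000, r_3=2.8868, r_4=1.9319 — all match ✓
Unique over the lattice → pose = (5.5, 1.5, 105°).

(x, y, θ) = (5.5, 1.5, 105°)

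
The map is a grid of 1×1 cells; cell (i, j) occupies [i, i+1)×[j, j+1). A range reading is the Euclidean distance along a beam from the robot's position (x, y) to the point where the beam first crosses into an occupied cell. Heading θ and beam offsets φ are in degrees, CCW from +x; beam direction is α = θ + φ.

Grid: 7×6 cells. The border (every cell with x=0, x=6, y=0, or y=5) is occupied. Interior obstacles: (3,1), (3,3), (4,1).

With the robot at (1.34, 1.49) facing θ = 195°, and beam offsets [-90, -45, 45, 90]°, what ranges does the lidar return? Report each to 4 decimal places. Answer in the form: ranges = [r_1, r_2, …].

ranges = [1.3137, 0.3926, 0.5658, 0.5073]

beam 1: φ=-90°, α=105°
  direction (-0.2588, 0.9659); cell (1,1); t to first gridline: x 1.3137, y 0.5280 (then +3.8637 / +1.0353)
    (1,2) via y @ 0.5280
    (0,2) via x @ 1.3137  # hit
  → r_1 = 1.3137
beam 2: φ=-45°, α=150°
  direction (-0.8660, 0.5000); cell (1,1); t to first gridline: x 0.3926, y 1.0200 (then +1.1547 / +2.0000)
    (0,1) via x @ 0.3926  # hit
  → r_2 = 0.3926
beam 3: φ=45°, α=240°
  direction (-0.5000, -0.8660); cell (1,1); t to first gridline: x 0.6800, y 0.5658 (then +2.0000 / +1.1547)
    (1,0) via y @ 0.5658  # hit
  → r_3 = 0.5658
beam 4: φ=90°, α=285°
  direction (0.2588, -0.9659); cell (1,1); t to first gridline: x 2.5500, y 0.5073 (then +3.8637 / +1.0353)
    (1,0) via y @ 0.5073  # hit
  → r_4 = 0.5073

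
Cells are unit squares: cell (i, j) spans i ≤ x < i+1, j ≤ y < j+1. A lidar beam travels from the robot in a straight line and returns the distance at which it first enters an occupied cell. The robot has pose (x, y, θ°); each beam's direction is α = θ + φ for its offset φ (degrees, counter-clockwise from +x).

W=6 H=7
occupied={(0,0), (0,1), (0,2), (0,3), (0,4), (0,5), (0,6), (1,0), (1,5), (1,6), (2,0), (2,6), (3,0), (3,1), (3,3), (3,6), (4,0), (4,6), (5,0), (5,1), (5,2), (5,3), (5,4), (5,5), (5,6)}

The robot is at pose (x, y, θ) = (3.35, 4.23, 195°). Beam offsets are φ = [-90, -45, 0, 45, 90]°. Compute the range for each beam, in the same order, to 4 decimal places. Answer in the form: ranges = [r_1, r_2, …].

ranges = [1.8324, 1.5588, 2.4329, 0.2656, 0.2381]

beam 1: φ=-90°, α=105°
  cosα=-0.2588 sinα=0.9659 | (3,4) | tMaxX 1.3523 tMaxY 0.7972 | tΔX 3.8637 tΔY 1.0353
    t=0.7972 [y] (3,5)
    t=1.3523 [x] (2,5)
    t=1.8324 [y] (2,6) — stop
  → r_1 = 1.8324
beam 2: φ=-45°, α=150°
  cosα=-0.8660 sinα=0.5000 | (3,4) | tMaxX 0.4041 tMaxY 1.5400 | tΔX 1.1547 tΔY 2.0000
    t=0.4041 [x] (2,4)
    t=1.5400 [y] (2,5)
    t=1.5588 [x] (1,5) — stop
  → r_2 = 1.5588
beam 3: φ=0°, α=195°
  cosα=-0.9659 sinα=-0.2588 | (3,4) | tMaxX 0.3623 tMaxY 0.8887 | tΔX 1.0353 tΔY 3.8637
    t=0.3623 [x] (2,4)
    t=0.8887 [y] (2,3)
    t=1.3976 [x] (1,3)
    t=2.4329 [x] (0,3) — stop
  → r_3 = 2.4329
beam 4: φ=45°, α=240°
  cosα=-0.5000 sinα=-0.8660 | (3,4) | tMaxX 0.7000 tMaxY 0.2656 | tΔX 2.0000 tΔY 1.1547
    t=0.2656 [y] (3,3) — stop
  → r_4 = 0.2656
beam 5: φ=90°, α=285°
  cosα=0.2588 sinα=-0.9659 | (3,4) | tMaxX 2.5114 tMaxY 0.2381 | tΔX 3.8637 tΔY 1.0353
    t=0.2381 [y] (3,3) — stop
  → r_5 = 0.2381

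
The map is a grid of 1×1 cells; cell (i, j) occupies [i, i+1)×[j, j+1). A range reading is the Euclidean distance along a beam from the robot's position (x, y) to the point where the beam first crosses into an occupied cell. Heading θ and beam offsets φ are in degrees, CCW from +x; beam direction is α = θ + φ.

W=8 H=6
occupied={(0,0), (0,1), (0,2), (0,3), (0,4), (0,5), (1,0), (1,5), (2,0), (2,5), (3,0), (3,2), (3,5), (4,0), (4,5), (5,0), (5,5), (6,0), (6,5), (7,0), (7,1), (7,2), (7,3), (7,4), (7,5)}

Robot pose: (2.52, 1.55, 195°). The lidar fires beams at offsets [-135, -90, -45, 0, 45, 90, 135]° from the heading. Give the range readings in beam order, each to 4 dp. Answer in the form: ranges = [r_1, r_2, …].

ranges = [0.9600, 3.5717, 1.7551, 1.5736, 0.6351, 0.5694, 1.1000]

beam 1: φ=-135°, α=60°
  cosα=0.5000 sinα=0.8660 | (2,1) | tMaxX 0.9600 tMaxY 0.5196 | tΔX 2.0000 tΔY 1.1547
    t=0.5196 [y] (2,2)
    t=0.9600 [x] (3,2) — stop
  → r_1 = 0.9600
beam 2: φ=-90°, α=105°
  cosα=-0.2588 sinα=0.9659 | (2,1) | tMaxX 2.0091 tMaxY 0.4659 | tΔX 3.8637 tΔY 1.0353
    t=0.4659 [y] (2,2)
    t=1.5012 [y] (2,3)
    t=2.0091 [x] (1,3)
    t=2.5364 [y] (1,4)
    t=3.5717 [y] (1,5) — stop
  → r_2 = 3.5717
beam 3: φ=-45°, α=150°
  cosα=-0.8660 sinα=0.5000 | (2,1) | tMaxX 0.6004 tMaxY 0.9000 | tΔX 1.1547 tΔY 2.0000
    t=0.6004 [x] (1,1)
    t=0.9000 [y] (1,2)
    t=1.7551 [x] (0,2) — stop
  → r_3 = 1.7551
beam 4: φ=0°, α=195°
  cosα=-0.9659 sinα=-0.2588 | (2,1) | tMaxX 0.5383 tMaxY 2.1250 | tΔX 1.0353 tΔY 3.8637
    t=0.5383 [x] (1,1)
    t=1.5736 [x] (0,1) — stop
  → r_4 = 1.5736
beam 5: φ=45°, α=240°
  cosα=-0.5000 sinα=-0.8660 | (2,1) | tMaxX 1.0400 tMaxY 0.6351 | tΔX 2.0000 tΔY 1.1547
    t=0.6351 [y] (2,0) — stop
  → r_5 = 0.6351
beam 6: φ=90°, α=285°
  cosα=0.2588 sinα=-0.9659 | (2,1) | tMaxX 1.8546 tMaxY 0.5694 | tΔX 3.8637 tΔY 1.0353
    t=0.5694 [y] (2,0) — stop
  → r_6 = 0.5694
beam 7: φ=135°, α=330°
  cosα=0.8660 sinα=-0.5000 | (2,1) | tMaxX 0.5543 tMaxY 1.1000 | tΔX 1.1547 tΔY 2.0000
    t=0.5543 [x] (3,1)
    t=1.1000 [y] (3,0) — stop
  → r_7 = 1.1000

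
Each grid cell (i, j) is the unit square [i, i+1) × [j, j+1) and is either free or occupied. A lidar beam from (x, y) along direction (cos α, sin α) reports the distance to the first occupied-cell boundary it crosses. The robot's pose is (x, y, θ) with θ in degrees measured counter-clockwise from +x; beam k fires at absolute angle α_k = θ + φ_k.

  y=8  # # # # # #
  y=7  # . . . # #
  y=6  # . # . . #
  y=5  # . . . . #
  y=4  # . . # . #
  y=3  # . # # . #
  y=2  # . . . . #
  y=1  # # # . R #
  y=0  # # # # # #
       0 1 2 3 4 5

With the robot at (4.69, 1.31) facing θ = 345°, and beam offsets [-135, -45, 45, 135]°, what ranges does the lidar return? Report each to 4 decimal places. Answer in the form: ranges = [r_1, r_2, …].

beam 1: φ=-135°, α=210°
  direction (-0.8660, -0.5000); cell (4,1); t to first gridline: x 0.7967, y 0.6200 (then +1.1547 / +2.0000)
    (4,0) via y @ 0.6200  # hit
  → r_1 = 0.6200
beam 2: φ=-45°, α=300°
  direction (0.5000, -0.8660); cell (4,1); t to first gridline: x 0.6200, y 0.3580 (then +2.0000 / +1.1547)
    (4,0) via y @ 0.3580  # hit
  → r_2 = 0.3580
beam 3: φ=45°, α=30°
  direction (0.8660, 0.5000); cell (4,1); t to first gridline: x 0.3580, y 1.3800 (then +1.1547 / +2.0000)
    (5,1) via x @ 0.3580  # hit
  → r_3 = 0.3580
beam 4: φ=135°, α=120°
  direction (-0.5000, 0.8660); cell (4,1); t to first gridline: x 1.3800, y 0.7967 (then +2.0000 / +1.1547)
    (4,2) via y @ 0.7967
    (3,2) via x @ 1.3800
    (3,3) via y @ 1.9514  # hit
  → r_4 = 1.9514

ranges = [0.6200, 0.3580, 0.3580, 1.9514]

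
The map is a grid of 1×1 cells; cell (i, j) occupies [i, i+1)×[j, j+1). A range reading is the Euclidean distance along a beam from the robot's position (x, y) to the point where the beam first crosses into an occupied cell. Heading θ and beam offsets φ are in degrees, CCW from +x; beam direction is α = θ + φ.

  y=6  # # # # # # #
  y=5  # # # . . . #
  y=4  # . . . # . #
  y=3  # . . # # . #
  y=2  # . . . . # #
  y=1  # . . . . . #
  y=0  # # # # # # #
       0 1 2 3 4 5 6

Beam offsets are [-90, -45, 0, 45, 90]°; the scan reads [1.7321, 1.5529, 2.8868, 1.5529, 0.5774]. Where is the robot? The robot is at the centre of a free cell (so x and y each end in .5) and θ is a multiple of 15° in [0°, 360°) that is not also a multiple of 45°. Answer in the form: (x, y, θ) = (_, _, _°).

(x, y, θ) = (3.5, 2.5, 330°)

The pose lattice has 19·16 = 304 candidates. Test each by forward raycasting.
  (1.5, 4.5, 330°): beam 1 = 1.0000 ≠ 1.7321 ✗
  (1.5, 3.5, 240°): beam 1 = 0.5774 ≠ 1.7321 ✗
  (2.5, 2.5, 105°): beam 1 = 1.9319 ≠ 1.7321 ✗
  (5.5, 5.5, 165°): beam 1 = 0.5176 ≠ 1.7321 ✗
  …
  (3.5, 2.5, 330°): r_1=1.7321, r_2=1.5529, r_3=2.8868, r_4=1.5529, r_5=0.5774 — all match ✓
Only this pose fits every beam.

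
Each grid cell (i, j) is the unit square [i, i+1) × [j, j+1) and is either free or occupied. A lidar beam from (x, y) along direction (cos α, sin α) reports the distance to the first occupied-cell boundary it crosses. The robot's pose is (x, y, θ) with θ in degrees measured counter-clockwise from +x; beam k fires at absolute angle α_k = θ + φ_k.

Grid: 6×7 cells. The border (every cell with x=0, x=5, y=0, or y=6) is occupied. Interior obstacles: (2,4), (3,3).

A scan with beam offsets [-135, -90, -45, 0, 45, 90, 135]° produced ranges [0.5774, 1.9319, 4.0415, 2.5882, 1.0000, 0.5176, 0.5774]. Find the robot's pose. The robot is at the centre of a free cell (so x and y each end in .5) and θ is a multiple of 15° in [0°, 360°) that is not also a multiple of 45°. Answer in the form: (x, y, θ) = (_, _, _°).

The pose lattice has 18·16 = 288 candidates. Test each by forward raycasting.
  (1.5, 5.5, 105°): beam 1 = 1.0000 ≠ 0.5774 ✗
  (1.5, 3.5, 285°): beam 2 = 0.5176 ≠ 1.9319 ✗
  (4.5, 4.5, 60°): beam 1 = 1.9319 ≠ 0.5774 ✗
  (1.5, 5.5, 285°): beam 2 = 0.5176 ≠ 1.9319 ✗
  …
  (1.5, 1.5, 75°): r_1=0.5774, r_2=1.9319, r_3=4.0415, r_4=2.5882, r_5=1.0000, r_6=0.5176, r_7=0.5774 — all match ✓
No second candidate reproduces the full scan.

(x, y, θ) = (1.5, 1.5, 75°)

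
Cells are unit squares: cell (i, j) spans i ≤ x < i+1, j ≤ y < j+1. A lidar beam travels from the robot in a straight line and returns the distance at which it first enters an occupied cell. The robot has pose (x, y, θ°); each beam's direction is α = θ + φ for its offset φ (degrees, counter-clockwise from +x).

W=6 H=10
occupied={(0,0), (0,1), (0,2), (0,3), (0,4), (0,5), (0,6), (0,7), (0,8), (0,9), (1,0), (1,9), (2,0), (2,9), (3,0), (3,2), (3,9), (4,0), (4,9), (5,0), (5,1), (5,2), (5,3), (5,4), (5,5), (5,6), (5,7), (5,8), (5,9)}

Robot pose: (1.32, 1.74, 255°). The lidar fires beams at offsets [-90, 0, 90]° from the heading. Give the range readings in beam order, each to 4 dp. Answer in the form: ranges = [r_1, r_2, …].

ranges = [0.3313, 0.7661, 2.8591]

beam 1: φ=-90°, α=165°
  dir = (cos 165°, sin 165°) = (-0.9659, 0.2588); from cell (1,1)
  next x-line at t=0.3313, next y-line at t=1.0046; Δt_x=1.0353, Δt_y=3.8637
    x: enter (0,1) at t=0.3313 ← occupied
  → r_1 = 0.3313
beam 2: φ=0°, α=255°
  dir = (cos 255°, sin 255°) = (-0.2588, -0.9659); from cell (1,1)
  next x-line at t=1.2364, next y-line at t=0.7661; Δt_x=3.8637, Δt_y=1.0353
    y: enter (1,0) at t=0.7661 ← occupied
  → r_2 = 0.7661
beam 3: φ=90°, α=345°
  dir = (cos 345°, sin 345°) = (0.9659, -0.2588); from cell (1,1)
  next x-line at t=0.7040, next y-line at t=2.8591; Δt_x=1.0353, Δt_y=3.8637
    x: enter (2,1) at t=0.7040
    x: enter (3,1) at t=1.7393
    x: enter (4,1) at t=2.7745
    y: enter (4,0) at t=2.8591 ← occupied
  → r_3 = 2.8591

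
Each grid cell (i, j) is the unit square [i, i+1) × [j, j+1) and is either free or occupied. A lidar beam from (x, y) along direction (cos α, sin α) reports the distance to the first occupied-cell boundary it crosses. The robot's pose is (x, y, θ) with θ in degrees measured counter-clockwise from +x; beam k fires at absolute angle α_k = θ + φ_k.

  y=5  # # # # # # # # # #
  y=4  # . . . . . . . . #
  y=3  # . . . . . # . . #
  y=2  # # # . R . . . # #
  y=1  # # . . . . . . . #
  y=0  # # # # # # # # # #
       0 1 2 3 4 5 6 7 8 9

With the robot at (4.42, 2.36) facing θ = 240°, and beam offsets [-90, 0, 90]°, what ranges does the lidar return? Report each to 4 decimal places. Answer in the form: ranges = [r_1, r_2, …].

beam 1: φ=-90°, α=150°
  d=(-0.8660,0.5000)  start (4,2)  tX=0.4850 tY=1.2800  stride 1/|dx|=1.1547 1/|dy|=2.0000
    cross x-line → (3,2), t=0.4850
    cross y-line → (3,3), t=1.2800
    cross x-line → (2,3), t=1.6397
    cross x-line → (1,3), t=2.7944
    cross y-line → (1,4), t=3.2800
    cross x-line → (0,4), t=3.9491 (wall)
  → r_1 = 3.9491
beam 2: φ=0°, α=240°
  d=(-0.5000,-0.8660)  start (4,2)  tX=0.8400 tY=0.4157  stride 1/|dx|=2.0000 1/|dy|=1.1547
    cross y-line → (4,1), t=0.4157
    cross x-line → (3,1), t=0.8400
    cross y-line → (3,0), t=1.5704 (wall)
  → r_2 = 1.5704
beam 3: φ=90°, α=330°
  d=(0.8660,-0.5000)  start (4,2)  tX=0.6697 tY=0.7200  stride 1/|dx|=1.1547 1/|dy|=2.0000
    cross x-line → (5,2), t=0.6697
    cross y-line → (5,1), t=0.7200
    cross x-line → (6,1), t=1.8244
    cross y-line → (6,0), t=2.7200 (wall)
  → r_3 = 2.7200

ranges = [3.9491, 1.5704, 2.7200]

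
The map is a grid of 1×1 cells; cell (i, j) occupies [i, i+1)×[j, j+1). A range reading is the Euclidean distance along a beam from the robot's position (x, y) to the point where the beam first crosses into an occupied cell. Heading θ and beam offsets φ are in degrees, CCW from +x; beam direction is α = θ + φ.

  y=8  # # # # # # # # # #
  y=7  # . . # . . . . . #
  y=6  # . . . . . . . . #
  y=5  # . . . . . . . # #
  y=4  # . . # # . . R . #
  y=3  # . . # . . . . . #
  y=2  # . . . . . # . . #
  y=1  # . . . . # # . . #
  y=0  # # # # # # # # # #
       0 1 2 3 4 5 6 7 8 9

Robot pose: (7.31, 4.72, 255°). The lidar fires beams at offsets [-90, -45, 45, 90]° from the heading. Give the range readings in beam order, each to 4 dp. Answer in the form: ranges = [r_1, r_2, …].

ranges = [6.5326, 7.2862, 3.3800, 1.7496]

beam 1: φ=-90°, α=165°
  d=(-0.9659,0.2588)  start (7,4)  tX=0.3209 tY=1.0818  stride 1/|dx|=1.0353 1/|dy|=3.8637
    cross x-line → (6,4), t=0.3209
    cross y-line → (6,5), t=1.0818
    cross x-line → (5,5), t=1.3562
    cross x-line → (4,5), t=2.3915
    cross x-line → (3,5), t=3.4268
    cross x-line → (2,5), t=4.4620
    cross y-line → (2,6), t=4.9455
    cross x-line → (1,6), t=5.4973
    cross x-line → (0,6), t=6.5326 (wall)
  → r_1 = 6.5326
beam 2: φ=-45°, α=210°
  d=(-0.8660,-0.5000)  start (7,4)  tX=0.3580 tY=1.4400  stride 1/|dx|=1.1547 1/|dy|=2.0000
    cross x-line → (6,4), t=0.3580
    cross y-line → (6,3), t=1.4400
    cross x-line → (5,3), t=1.5127
    cross x-line → (4,3), t=2.6674
    cross y-line → (4,2), t=3.4400
    cross x-line → (3,2), t=3.8221
    cross x-line → (2,2), t=4.9768
    cross y-line → (2,1), t=5.4400
    cross x-line → (1,1), t=6.1315
    cross x-line → (0,1), t=7.2862 (wall)
  → r_2 = 7.2862
beam 3: φ=45°, α=300°
  d=(0.5000,-0.8660)  start (7,4)  tX=1.3800 tY=0.8314  stride 1/|dx|=2.0000 1/|dy|=1.1547
    cross y-line → (7,3), t=0.8314
    cross x-line → (8,3), t=1.3800
    cross y-line → (8,2), t=1.9861
    cross y-line → (8,1), t=3.1408
    cross x-line → (9,1), t=3.3800 (wall)
  → r_3 = 3.3800
beam 4: φ=90°, α=345°
  d=(0.9659,-0.2588)  start (7,4)  tX=0.7143 tY=2.7819  stride 1/|dx|=1.0353 1/|dy|=3.8637
    cross x-line → (8,4), t=0.7143
    cross x-line → (9,4), t=1.7496 (wall)
  → r_4 = 1.7496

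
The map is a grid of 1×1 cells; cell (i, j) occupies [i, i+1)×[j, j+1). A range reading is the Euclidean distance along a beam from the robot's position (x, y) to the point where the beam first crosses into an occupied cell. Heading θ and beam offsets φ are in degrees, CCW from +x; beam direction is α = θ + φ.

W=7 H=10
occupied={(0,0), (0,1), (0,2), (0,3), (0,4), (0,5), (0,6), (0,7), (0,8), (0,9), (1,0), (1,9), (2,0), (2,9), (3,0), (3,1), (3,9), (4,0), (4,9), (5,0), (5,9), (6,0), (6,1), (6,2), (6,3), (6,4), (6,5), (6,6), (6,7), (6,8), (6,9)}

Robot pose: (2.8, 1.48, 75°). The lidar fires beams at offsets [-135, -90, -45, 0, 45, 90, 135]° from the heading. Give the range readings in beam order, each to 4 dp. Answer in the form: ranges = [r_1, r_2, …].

beam 1: φ=-135°, α=300°
  d=(0.5000,-0.8660)  start (2,1)  tX=0.4000 tY=0.5543  stride 1/|dx|=2.0000 1/|dy|=1.1547
    cross x-line → (3,1), t=0.4000 (wall)
  → r_1 = 0.4000
beam 2: φ=-90°, α=345°
  d=(0.9659,-0.2588)  start (2,1)  tX=0.2071 tY=1.8546  stride 1/|dx|=1.0353 1/|dy|=3.8637
    cross x-line → (3,1), t=0.2071 (wall)
  → r_2 = 0.2071
beam 3: φ=-45°, α=30°
  d=(0.8660,0.5000)  start (2,1)  tX=0.2309 tY=1.0400  stride 1/|dx|=1.1547 1/|dy|=2.0000
    cross x-line → (3,1), t=0.2309 (wall)
  → r_3 = 0.2309
beam 4: φ=0°, α=75°
  d=(0.2588,0.9659)  start (2,1)  tX=0.7727 tY=0.5383  stride 1/|dx|=3.8637 1/|dy|=1.0353
    cross y-line → (2,2), t=0.5383
    cross x-line → (3,2), t=0.7727
    cross y-line → (3,3), t=1.5736
    cross y-line → (3,4), t=2.6089
    cross y-line → (3,5), t=3.6442
    cross x-line → (4,5), t=4.6364
    cross y-line → (4,6), t=4.6794
    cross y-line → (4,7), t=5.7147
    cross y-line → (4,8), t=6.7500
    cross y-line → (4,9), t=7.7853 (wall)
  → r_4 = 7.7853
beam 5: φ=45°, α=120°
  d=(-0.5000,0.8660)  start (2,1)  tX=1.6000 tY=0.6004  stride 1/|dx|=2.0000 1/|dy|=1.1547
    cross y-line → (2,2), t=0.6004
    cross x-line → (1,2), t=1.6000
    cross y-line → (1,3), t=1.7551
    cross y-line → (1,4), t=2.9098
    cross x-line → (0,4), t=3.6000 (wall)
  → r_5 = 3.6000
beam 6: φ=90°, α=165°
  d=(-0.9659,0.2588)  start (2,1)  tX=0.8282 tY=2.0091  stride 1/|dx|=1.0353 1/|dy|=3.8637
    cross x-line → (1,1), t=0.8282
    cross x-line → (0,1), t=1.8635 (wall)
  → r_6 = 1.8635
beam 7: φ=135°, α=210°
  d=(-0.8660,-0.5000)  start (2,1)  tX=0.9238 tY=0.9600  stride 1/|dx|=1.1547 1/|dy|=2.0000
    cross x-line → (1,1), t=0.9238
    cross y-line → (1,0), t=0.9600 (wall)
  → r_7 = 0.9600

ranges = [0.4000, 0.2071, 0.2309, 7.7853, 3.6000, 1.8635, 0.9600]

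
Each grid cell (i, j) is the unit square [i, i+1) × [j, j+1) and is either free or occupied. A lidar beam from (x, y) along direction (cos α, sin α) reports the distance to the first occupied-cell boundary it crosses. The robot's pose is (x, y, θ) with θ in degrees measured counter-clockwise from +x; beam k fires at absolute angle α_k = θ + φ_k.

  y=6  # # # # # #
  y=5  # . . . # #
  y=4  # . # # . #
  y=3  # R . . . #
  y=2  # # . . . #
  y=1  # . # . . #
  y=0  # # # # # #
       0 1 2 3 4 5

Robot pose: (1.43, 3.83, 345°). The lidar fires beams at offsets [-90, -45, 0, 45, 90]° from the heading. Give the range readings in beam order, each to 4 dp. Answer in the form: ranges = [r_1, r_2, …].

beam 1: φ=-90°, α=255°
  dir = (cos 255°, sin 255°) = (-0.2588, -0.9659); from cell (1,3)
  next x-line at t=1.6614, next y-line at t=0.8593; Δt_x=3.8637, Δt_y=1.0353
    y: enter (1,2) at t=0.8593 ← occupied
  → r_1 = 0.8593
beam 2: φ=-45°, α=300°
  dir = (cos 300°, sin 300°) = (0.5000, -0.8660); from cell (1,3)
  next x-line at t=1.1400, next y-line at t=0.9584; Δt_x=2.0000, Δt_y=1.1547
    y: enter (1,2) at t=0.9584 ← occupied
  → r_2 = 0.9584
beam 3: φ=0°, α=345°
  dir = (cos 345°, sin 345°) = (0.9659, -0.2588); from cell (1,3)
  next x-line at t=0.5901, next y-line at t=3.2069; Δt_x=1.0353, Δt_y=3.8637
    x: enter (2,3) at t=0.5901
    x: enter (3,3) at t=1.6254
    x: enter (4,3) at t=2.6607
    y: enter (4,2) at t=3.2069
    x: enter (5,2) at t=3.6959 ← occupied
  → r_3 = 3.6959
beam 4: φ=45°, α=30°
  dir = (cos 30°, sin 30°) = (0.8660, 0.5000); from cell (1,3)
  next x-line at t=0.6582, next y-line at t=0.3400; Δt_x=1.1547, Δt_y=2.0000
    y: enter (1,4) at t=0.3400
    x: enter (2,4) at t=0.6582 ← occupied
  → r_4 = 0.6582
beam 5: φ=90°, α=75°
  dir = (cos 75°, sin 75°) = (0.2588, 0.9659); from cell (1,3)
  next x-line at t=2.2023, next y-line at t=0.1760; Δt_x=3.8637, Δt_y=1.0353
    y: enter (1,4) at t=0.1760
    y: enter (1,5) at t=1.2113
    x: enter (2,5) at t=2.2023
    y: enter (2,6) at t=2.2465 ← occupied
  → r_5 = 2.2465

ranges = [0.8593, 0.9584, 3.6959, 0.6582, 2.2465]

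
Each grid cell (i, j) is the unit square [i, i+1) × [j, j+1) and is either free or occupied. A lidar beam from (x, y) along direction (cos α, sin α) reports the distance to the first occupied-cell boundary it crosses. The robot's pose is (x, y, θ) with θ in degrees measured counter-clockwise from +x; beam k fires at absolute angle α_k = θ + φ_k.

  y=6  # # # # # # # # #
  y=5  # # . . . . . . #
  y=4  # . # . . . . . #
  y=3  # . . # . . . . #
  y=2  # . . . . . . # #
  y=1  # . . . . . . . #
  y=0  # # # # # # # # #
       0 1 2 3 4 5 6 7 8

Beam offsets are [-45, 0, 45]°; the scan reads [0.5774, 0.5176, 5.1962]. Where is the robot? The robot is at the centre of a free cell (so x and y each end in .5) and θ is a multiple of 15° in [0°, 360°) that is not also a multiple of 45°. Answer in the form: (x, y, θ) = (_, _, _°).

The pose lattice has 31·16 = 496 candidates. Test each by forward raycasting.
  (5.5, 4.5, 240°): beam 1 = 1.9319 ≠ 0.5774 ✗
  (5.5, 4.5, 345°): beam 1 = 4.0415 ≠ 0.5774 ✗
  (2.5, 3.5, 75°): beam 3 = 0.5774 ≠ 5.1962 ✗
  (1.5, 1.5, 345°): beam 2 = 1.9319 ≠ 0.5176 ✗
  …
  (2.5, 5.5, 285°): r_1=0.5774, r_2=0.5176, r_3=5.1962 — all match ✓
No second candidate reproduces the full scan.

(x, y, θ) = (2.5, 5.5, 285°)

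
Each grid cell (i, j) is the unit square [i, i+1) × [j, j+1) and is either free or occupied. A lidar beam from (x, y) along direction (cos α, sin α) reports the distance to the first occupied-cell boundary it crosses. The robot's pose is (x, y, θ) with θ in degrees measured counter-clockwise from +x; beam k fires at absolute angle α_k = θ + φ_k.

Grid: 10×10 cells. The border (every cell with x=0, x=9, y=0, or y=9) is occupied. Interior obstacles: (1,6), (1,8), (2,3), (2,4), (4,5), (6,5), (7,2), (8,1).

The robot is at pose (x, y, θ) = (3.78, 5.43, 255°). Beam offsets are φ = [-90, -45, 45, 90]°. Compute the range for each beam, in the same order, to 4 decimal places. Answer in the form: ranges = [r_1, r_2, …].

ranges = [2.2023, 0.9007, 0.4400, 0.2278]

beam 1: φ=-90°, α=165°
  direction (-0.9659, 0.2588); cell (3,5); t to first gridline: x 0.8075, y 2.2023 (then +1.0353 / +3.8637)
    (2,5) via x @ 0.8075
    (1,5) via x @ 1.8428
    (1,6) via y @ 2.2023  # hit
  → r_1 = 2.2023
beam 2: φ=-45°, α=210°
  direction (-0.8660, -0.5000); cell (3,5); t to first gridline: x 0.9007, y 0.8600 (then +1.1547 / +2.0000)
    (3,4) via y @ 0.8600
    (2,4) via x @ 0.9007  # hit
  → r_2 = 0.9007
beam 3: φ=45°, α=300°
  direction (0.5000, -0.8660); cell (3,5); t to first gridline: x 0.4400, y 0.4965 (then +2.0000 / +1.1547)
    (4,5) via x @ 0.4400  # hit
  → r_3 = 0.4400
beam 4: φ=90°, α=345°
  direction (0.9659, -0.2588); cell (3,5); t to first gridline: x 0.2278, y 1.6614 (then +1.0353 / +3.8637)
    (4,5) via x @ 0.2278  # hit
  → r_4 = 0.2278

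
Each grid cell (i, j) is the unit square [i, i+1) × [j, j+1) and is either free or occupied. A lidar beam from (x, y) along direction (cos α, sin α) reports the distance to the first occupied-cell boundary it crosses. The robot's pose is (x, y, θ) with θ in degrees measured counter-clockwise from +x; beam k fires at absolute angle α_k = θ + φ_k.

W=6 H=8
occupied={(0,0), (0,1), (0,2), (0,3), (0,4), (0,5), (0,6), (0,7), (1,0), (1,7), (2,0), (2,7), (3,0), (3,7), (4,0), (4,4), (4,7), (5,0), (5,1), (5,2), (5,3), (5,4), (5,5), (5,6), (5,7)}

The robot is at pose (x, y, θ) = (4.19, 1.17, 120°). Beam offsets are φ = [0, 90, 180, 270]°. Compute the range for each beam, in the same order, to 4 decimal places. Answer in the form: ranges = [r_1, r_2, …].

ranges = [6.3800, 0.3400, 0.1963, 0.9353]

beam 1: φ=0°, α=120°
  dir = (cos 120°, sin 120°) = (-0.5000, 0.8660); from cell (4,1)
  next x-line at t=0.3800, next y-line at t=0.9584; Δt_x=2.0000, Δt_y=1.1547
    x: enter (3,1) at t=0.3800
    y: enter (3,2) at t=0.9584
    y: enter (3,3) at t=2.1131
    x: enter (2,3) at t=2.3800
    y: enter (2,4) at t=3.2678
    x: enter (1,4) at t=4.3800
    y: enter (1,5) at t=4.4225
    y: enter (1,6) at t=5.5772
    x: enter (0,6) at t=6.3800 ← occupied
  → r_1 = 6.3800
beam 2: φ=90°, α=210°
  dir = (cos 210°, sin 210°) = (-0.8660, -0.5000); from cell (4,1)
  next x-line at t=0.2194, next y-line at t=0.3400; Δt_x=1.1547, Δt_y=2.0000
    x: enter (3,1) at t=0.2194
    y: enter (3,0) at t=0.3400 ← occupied
  → r_2 = 0.3400
beam 3: φ=180°, α=300°
  dir = (cos 300°, sin 300°) = (0.5000, -0.8660); from cell (4,1)
  next x-line at t=1.6200, next y-line at t=0.1963; Δt_x=2.0000, Δt_y=1.1547
    y: enter (4,0) at t=0.1963 ← occupied
  → r_3 = 0.1963
beam 4: φ=270°, α=30°
  dir = (cos 30°, sin 30°) = (0.8660, 0.5000); from cell (4,1)
  next x-line at t=0.9353, next y-line at t=1.6600; Δt_x=1.1547, Δt_y=2.0000
    x: enter (5,1) at t=0.9353 ← occupied
  → r_4 = 0.9353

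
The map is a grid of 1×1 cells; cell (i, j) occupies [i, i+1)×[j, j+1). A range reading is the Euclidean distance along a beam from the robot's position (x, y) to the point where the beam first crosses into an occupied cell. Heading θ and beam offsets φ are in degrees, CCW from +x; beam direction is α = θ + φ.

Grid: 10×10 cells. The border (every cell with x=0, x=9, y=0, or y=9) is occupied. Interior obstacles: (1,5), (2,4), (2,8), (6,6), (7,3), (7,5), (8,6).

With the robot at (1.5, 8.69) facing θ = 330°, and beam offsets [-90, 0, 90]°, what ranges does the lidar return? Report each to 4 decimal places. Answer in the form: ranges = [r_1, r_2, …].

ranges = [1.0000, 0.5774, 0.3580]

beam 1: φ=-90°, α=240°
  cosα=-0.5000 sinα=-0.8660 | (1,8) | tMaxX 1.0000 tMaxY 0.7967 | tΔX 2.0000 tΔY 1.1547
    t=0.7967 [y] (1,7)
    t=1.0000 [x] (0,7) — stop
  → r_1 = 1.0000
beam 2: φ=0°, α=330°
  cosα=0.8660 sinα=-0.5000 | (1,8) | tMaxX 0.5774 tMaxY 1.3800 | tΔX 1.1547 tΔY 2.0000
    t=0.5774 [x] (2,8) — stop
  → r_2 = 0.5774
beam 3: φ=90°, α=60°
  cosα=0.5000 sinα=0.8660 | (1,8) | tMaxX 1.0000 tMaxY 0.3580 | tΔX 2.0000 tΔY 1.1547
    t=0.3580 [y] (1,9) — stop
  → r_3 = 0.3580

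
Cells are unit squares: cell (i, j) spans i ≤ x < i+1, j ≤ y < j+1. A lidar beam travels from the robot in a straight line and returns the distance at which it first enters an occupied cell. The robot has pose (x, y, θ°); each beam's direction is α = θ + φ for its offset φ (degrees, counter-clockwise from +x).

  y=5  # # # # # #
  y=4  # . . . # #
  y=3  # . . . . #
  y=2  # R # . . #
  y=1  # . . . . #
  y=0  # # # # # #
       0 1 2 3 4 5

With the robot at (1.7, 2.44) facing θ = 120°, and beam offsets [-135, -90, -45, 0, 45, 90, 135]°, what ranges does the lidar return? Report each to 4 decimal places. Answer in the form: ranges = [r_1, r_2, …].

ranges = [0.3106, 0.3464, 2.6503, 1.4000, 0.7247, 0.8083, 1.4908]

beam 1: φ=-135°, α=345°
  dir = (cos 345°, sin 345°) = (0.9659, -0.2588); from cell (1,2)
  next x-line at t=0.3106, next y-line at t=1.7000; Δt_x=1.0353, Δt_y=3.8637
    x: enter (2,2) at t=0.3106 ← occupied
  → r_1 = 0.3106
beam 2: φ=-90°, α=30°
  dir = (cos 30°, sin 30°) = (0.8660, 0.5000); from cell (1,2)
  next x-line at t=0.3464, next y-line at t=1.1200; Δt_x=1.1547, Δt_y=2.0000
    x: enter (2,2) at t=0.3464 ← occupied
  → r_2 = 0.3464
beam 3: φ=-45°, α=75°
  dir = (cos 75°, sin 75°) = (0.2588, 0.9659); from cell (1,2)
  next x-line at t=1.1591, next y-line at t=0.5798; Δt_x=3.8637, Δt_y=1.0353
    y: enter (1,3) at t=0.5798
    x: enter (2,3) at t=1.1591
    y: enter (2,4) at t=1.6150
    y: enter (2,5) at t=2.6503 ← occupied
  → r_3 = 2.6503
beam 4: φ=0°, α=120°
  dir = (cos 120°, sin 120°) = (-0.5000, 0.8660); from cell (1,2)
  next x-line at t=1.4000, next y-line at t=0.6466; Δt_x=2.0000, Δt_y=1.1547
    y: enter (1,3) at t=0.6466
    x: enter (0,3) at t=1.4000 ← occupied
  → r_4 = 1.4000
beam 5: φ=45°, α=165°
  dir = (cos 165°, sin 165°) = (-0.9659, 0.2588); from cell (1,2)
  next x-line at t=0.7247, next y-line at t=2.1637; Δt_x=1.0353, Δt_y=3.8637
    x: enter (0,2) at t=0.7247 ← occupied
  → r_5 = 0.7247
beam 6: φ=90°, α=210°
  dir = (cos 210°, sin 210°) = (-0.8660, -0.5000); from cell (1,2)
  next x-line at t=0.8083, next y-line at t=0.8800; Δt_x=1.1547, Δt_y=2.0000
    x: enter (0,2) at t=0.8083 ← occupied
  → r_6 = 0.8083
beam 7: φ=135°, α=255°
  dir = (cos 255°, sin 255°) = (-0.2588, -0.9659); from cell (1,2)
  next x-line at t=2.7046, next y-line at t=0.4555; Δt_x=3.8637, Δt_y=1.0353
    y: enter (1,1) at t=0.4555
    y: enter (1,0) at t=1.4908 ← occupied
  → r_7 = 1.4908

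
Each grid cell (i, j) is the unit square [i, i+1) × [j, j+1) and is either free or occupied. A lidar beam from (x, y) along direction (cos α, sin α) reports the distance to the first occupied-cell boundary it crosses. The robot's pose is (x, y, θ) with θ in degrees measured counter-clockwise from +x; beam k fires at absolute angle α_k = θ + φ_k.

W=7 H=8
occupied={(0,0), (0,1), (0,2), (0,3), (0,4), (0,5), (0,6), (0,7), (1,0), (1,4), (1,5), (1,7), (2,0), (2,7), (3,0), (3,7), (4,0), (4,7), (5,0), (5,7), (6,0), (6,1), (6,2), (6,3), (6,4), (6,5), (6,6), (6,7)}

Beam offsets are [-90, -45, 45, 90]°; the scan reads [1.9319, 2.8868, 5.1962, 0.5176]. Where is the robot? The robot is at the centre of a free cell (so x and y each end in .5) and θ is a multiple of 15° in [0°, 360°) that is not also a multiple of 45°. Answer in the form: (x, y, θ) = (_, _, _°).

Enumerate (i+0.5, j+0.5, θ) over the 28 free cells and 16 admissible headings. For each, cast all 4 beams and compare to the given ranges.
  (3.5, 2.5, 150°): beam 1 = 5.0000 ≠ 1.9319 ✗
  (5.5, 4.5, 255°): beam 1 = 3.6235 ≠ 1.9319 ✗
  (5.5, 4.5, 105°): beam 1 = 0.5176 ≠ 1.9319 ✗
  (1.5, 3.5, 300°): beam 1 = 0.5774 ≠ 1.9319 ✗
  …
  (1.5, 3.5, 345°): r_1=1.9319, r_2=2.8868, r_3=5.1962, r_4=0.5176 — all match ✓
Only this pose fits every beam.

(x, y, θ) = (1.5, 3.5, 345°)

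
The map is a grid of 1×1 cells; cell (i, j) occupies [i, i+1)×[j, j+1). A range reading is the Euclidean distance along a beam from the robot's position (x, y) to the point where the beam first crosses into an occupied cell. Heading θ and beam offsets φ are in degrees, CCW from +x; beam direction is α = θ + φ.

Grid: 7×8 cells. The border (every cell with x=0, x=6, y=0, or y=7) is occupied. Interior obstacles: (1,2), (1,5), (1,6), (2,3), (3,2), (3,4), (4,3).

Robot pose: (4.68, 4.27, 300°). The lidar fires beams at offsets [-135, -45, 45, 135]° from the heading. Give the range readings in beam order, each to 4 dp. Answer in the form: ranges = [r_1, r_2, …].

beam 1: φ=-135°, α=165°
  cosα=-0.9659 sinα=0.2588 | (4,4) | tMaxX 0.7040 tMaxY 2.8205 | tΔX 1.0353 tΔY 3.8637
    t=0.7040 [x] (3,4) — stop
  → r_1 = 0.7040
beam 2: φ=-45°, α=255°
  cosα=-0.2588 sinα=-0.9659 | (4,4) | tMaxX 2.6273 tMaxY 0.2795 | tΔX 3.8637 tΔY 1.0353
    t=0.2795 [y] (4,3) — stop
  → r_2 = 0.2795
beam 3: φ=45°, α=345°
  cosα=0.9659 sinα=-0.2588 | (4,4) | tMaxX 0.3313 tMaxY 1.0432 | tΔX 1.0353 tΔY 3.8637
    t=0.3313 [x] (5,4)
    t=1.0432 [y] (5,3)
    t=1.3666 [x] (6,3) — stop
  → r_3 = 1.3666
beam 4: φ=135°, α=75°
  cosα=0.2588 sinα=0.9659 | (4,4) | tMaxX 1.2364 tMaxY 0.7558 | tΔX 3.8637 tΔY 1.0353
    t=0.7558 [y] (4,5)
    t=1.2364 [x] (5,5)
    t=1.7910 [y] (5,6)
    t=2.8263 [y] (5,7) — stop
  → r_4 = 2.8263

ranges = [0.7040, 0.2795, 1.3666, 2.8263]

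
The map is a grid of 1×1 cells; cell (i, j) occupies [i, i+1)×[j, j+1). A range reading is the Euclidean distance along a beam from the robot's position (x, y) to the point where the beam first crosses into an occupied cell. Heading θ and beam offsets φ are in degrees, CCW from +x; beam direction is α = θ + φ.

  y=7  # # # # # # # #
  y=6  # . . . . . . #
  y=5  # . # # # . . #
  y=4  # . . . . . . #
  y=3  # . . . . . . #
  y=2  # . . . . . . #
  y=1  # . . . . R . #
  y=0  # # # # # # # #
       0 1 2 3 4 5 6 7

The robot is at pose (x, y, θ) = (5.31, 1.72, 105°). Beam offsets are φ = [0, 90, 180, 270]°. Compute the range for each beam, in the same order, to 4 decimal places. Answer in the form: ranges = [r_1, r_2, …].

beam 1: φ=0°, α=105°
  cosα=-0.2588 sinα=0.9659 | (5,1) | tMaxX 1.1977 tMaxY 0.2899 | tΔX 3.8637 tΔY 1.0353
    t=0.2899 [y] (5,2)
    t=1.1977 [x] (4,2)
    t=1.3252 [y] (4,3)
    t=2.3604 [y] (4,4)
    t=3.3957 [y] (4,5) — stop
  → r_1 = 3.3957
beam 2: φ=90°, α=195°
  cosα=-0.9659 sinα=-0.2588 | (5,1) | tMaxX 0.3209 tMaxY 2.7819 | tΔX 1.0353 tΔY 3.8637
    t=0.3209 [x] (4,1)
    t=1.3562 [x] (3,1)
    t=2.3915 [x] (2,1)
    t=2.7819 [y] (2,0) — stop
  → r_2 = 2.7819
beam 3: φ=180°, α=285°
  cosα=0.2588 sinα=-0.9659 | (5,1) | tMaxX 2.6660 tMaxY 0.7454 | tΔX 3.8637 tΔY 1.0353
    t=0.7454 [y] (5,0) — stop
  → r_3 = 0.7454
beam 4: φ=270°, α=15°
  cosα=0.9659 sinα=0.2588 | (5,1) | tMaxX 0.7143 tMaxY 1.0818 | tΔX 1.0353 tΔY 3.8637
    t=0.7143 [x] (6,1)
    t=1.0818 [y] (6,2)
    t=1.7496 [x] (7,2) — stop
  → r_4 = 1.7496

ranges = [3.3957, 2.7819, 0.7454, 1.7496]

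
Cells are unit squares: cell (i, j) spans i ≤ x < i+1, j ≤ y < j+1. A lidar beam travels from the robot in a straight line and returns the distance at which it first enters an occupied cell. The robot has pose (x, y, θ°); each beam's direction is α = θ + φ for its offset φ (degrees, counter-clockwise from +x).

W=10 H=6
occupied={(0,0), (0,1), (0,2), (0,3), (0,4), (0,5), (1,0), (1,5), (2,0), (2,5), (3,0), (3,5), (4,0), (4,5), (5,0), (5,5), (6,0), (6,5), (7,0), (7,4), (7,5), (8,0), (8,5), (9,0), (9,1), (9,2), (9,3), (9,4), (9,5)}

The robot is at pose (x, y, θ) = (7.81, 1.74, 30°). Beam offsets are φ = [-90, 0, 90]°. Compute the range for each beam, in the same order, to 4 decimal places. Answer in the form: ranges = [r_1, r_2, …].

beam 1: φ=-90°, α=300°
  dir = (cos 300°, sin 300°) = (0.5000, -0.8660); from cell (7,1)
  next x-line at t=0.3800, next y-line at t=0.8545; Δt_x=2.0000, Δt_y=1.1547
    x: enter (8,1) at t=0.3800
    y: enter (8,0) at t=0.8545 ← occupied
  → r_1 = 0.8545
beam 2: φ=0°, α=30°
  dir = (cos 30°, sin 30°) = (0.8660, 0.5000); from cell (7,1)
  next x-line at t=0.2194, next y-line at t=0.5200; Δt_x=1.1547, Δt_y=2.0000
    x: enter (8,1) at t=0.2194
    y: enter (8,2) at t=0.5200
    x: enter (9,2) at t=1.3741 ← occupied
  → r_2 = 1.3741
beam 3: φ=90°, α=120°
  dir = (cos 120°, sin 120°) = (-0.5000, 0.8660); from cell (7,1)
  next x-line at t=1.6200, next y-line at t=0.3002; Δt_x=2.0000, Δt_y=1.1547
    y: enter (7,2) at t=0.3002
    y: enter (7,3) at t=1.4549
    x: enter (6,3) at t=1.6200
    y: enter (6,4) at t=2.6096
    x: enter (5,4) at t=3.6200
    y: enter (5,5) at t=3.7643 ← occupied
  → r_3 = 3.7643

ranges = [0.8545, 1.3741, 3.7643]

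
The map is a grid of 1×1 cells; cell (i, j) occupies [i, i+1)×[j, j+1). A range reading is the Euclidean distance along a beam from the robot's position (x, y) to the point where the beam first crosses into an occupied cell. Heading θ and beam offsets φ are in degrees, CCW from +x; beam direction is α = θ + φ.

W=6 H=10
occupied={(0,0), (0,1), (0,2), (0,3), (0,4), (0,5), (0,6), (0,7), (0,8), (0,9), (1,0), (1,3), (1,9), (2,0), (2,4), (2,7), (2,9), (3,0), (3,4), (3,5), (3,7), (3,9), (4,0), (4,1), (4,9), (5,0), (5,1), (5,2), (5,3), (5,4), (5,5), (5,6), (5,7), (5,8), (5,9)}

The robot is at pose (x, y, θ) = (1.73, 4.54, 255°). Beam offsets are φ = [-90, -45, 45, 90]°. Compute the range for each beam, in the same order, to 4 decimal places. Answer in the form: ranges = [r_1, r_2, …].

ranges = [0.7558, 0.8429, 0.5400, 0.2795]

beam 1: φ=-90°, α=165°
  cosα=-0.9659 sinα=0.2588 | (1,4) | tMaxX 0.7558 tMaxY 1.7773 | tΔX 1.0353 tΔY 3.8637
    t=0.7558 [x] (0,4) — stop
  → r_1 = 0.7558
beam 2: φ=-45°, α=210°
  cosα=-0.8660 sinα=-0.5000 | (1,4) | tMaxX 0.8429 tMaxY 1.0800 | tΔX 1.1547 tΔY 2.0000
    t=0.8429 [x] (0,4) — stop
  → r_2 = 0.8429
beam 3: φ=45°, α=300°
  cosα=0.5000 sinα=-0.8660 | (1,4) | tMaxX 0.5400 tMaxY 0.6235 | tΔX 2.0000 tΔY 1.1547
    t=0.5400 [x] (2,4) — stop
  → r_3 = 0.5400
beam 4: φ=90°, α=345°
  cosα=0.9659 sinα=-0.2588 | (1,4) | tMaxX 0.2795 tMaxY 2.0864 | tΔX 1.0353 tΔY 3.8637
    t=0.2795 [x] (2,4) — stop
  → r_4 = 0.2795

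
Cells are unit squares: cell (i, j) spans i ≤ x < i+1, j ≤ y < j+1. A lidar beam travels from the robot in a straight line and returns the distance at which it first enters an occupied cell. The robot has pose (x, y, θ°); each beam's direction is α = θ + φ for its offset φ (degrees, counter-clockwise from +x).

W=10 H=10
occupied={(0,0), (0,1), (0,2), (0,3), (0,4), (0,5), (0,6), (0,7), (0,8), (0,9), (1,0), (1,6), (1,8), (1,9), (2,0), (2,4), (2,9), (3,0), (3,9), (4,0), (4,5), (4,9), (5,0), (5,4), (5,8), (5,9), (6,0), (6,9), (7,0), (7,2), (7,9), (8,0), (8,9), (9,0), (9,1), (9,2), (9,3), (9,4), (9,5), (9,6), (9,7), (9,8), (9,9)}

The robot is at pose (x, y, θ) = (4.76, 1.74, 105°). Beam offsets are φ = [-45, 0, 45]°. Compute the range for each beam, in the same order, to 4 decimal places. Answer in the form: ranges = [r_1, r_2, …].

ranges = [8.3831, 7.5161, 4.3417]

beam 1: φ=-45°, α=60°
  cosα=0.5000 sinα=0.8660 | (4,1) | tMaxX 0.4800 tMaxY 0.3002 | tΔX 2.0000 tΔY 1.1547
    t=0.3002 [y] (4,2)
    t=0.4800 [x] (5,2)
    t=1.4549 [y] (5,3)
    t=2.4800 [x] (6,3)
    t=2.6096 [y] (6,4)
    t=3.7643 [y] (6,5)
    t=4.4800 [x] (7,5)
    t=4.9190 [y] (7,6)
    t=6.0737 [y] (7,7)
    t=6.4800 [x] (8,7)
    t=7.2284 [y] (8,8)
    t=8.3831 [y] (8,9) — stop
  → r_1 = 8.3831
beam 2: φ=0°, α=105°
  cosα=-0.2588 sinα=0.9659 | (4,1) | tMaxX 2.9364 tMaxY 0.2692 | tΔX 3.8637 tΔY 1.0353
    t=0.2692 [y] (4,2)
    t=1.3044 [y] (4,3)
    t=2.3397 [y] (4,4)
    t=2.9364 [x] (3,4)
    t=3.3750 [y] (3,5)
    t=4.4103 [y] (3,6)
    t=5.4456 [y] (3,7)
    t=6.4808 [y] (3,8)
    t=6.8001 [x] (2,8)
    t=7.5161 [y] (2,9) — stop
  → r_2 = 7.5161
beam 3: φ=45°, α=150°
  cosα=-0.8660 sinα=0.5000 | (4,1) | tMaxX 0.8776 tMaxY 0.5200 | tΔX 1.1547 tΔY 2.0000
    t=0.5200 [y] (4,2)
    t=0.8776 [x] (3,2)
    t=2.0323 [x] (2,2)
    t=2.5200 [y] (2,3)
    t=3.1870 [x] (1,3)
    t=4.3417 [x] (0,3) — stop
  → r_3 = 4.3417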